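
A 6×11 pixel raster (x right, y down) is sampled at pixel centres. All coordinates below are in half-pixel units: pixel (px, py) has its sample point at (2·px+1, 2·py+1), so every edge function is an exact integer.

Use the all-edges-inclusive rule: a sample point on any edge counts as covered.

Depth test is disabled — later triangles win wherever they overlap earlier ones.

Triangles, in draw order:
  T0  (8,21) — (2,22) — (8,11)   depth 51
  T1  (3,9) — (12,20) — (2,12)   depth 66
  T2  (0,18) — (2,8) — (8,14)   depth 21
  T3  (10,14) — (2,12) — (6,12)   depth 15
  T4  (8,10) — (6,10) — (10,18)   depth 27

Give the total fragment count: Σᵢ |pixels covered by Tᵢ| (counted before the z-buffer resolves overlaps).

T0:
  2·area = 60
  edge (8, 21)→(2, 22): d=(-6,1) inclusive
  edge (2, 22)→(8, 11): d=(6,-11) inclusive
  edge (8, 11)→(8, 21): d=(0,10) inclusive
    (3,6)@(7, 13): e=[49,1,10] → █
    (4,6)@(9, 13): e=[47,23,-10] → ·
    (3,7)@(7, 15): e=[37,13,10] → █
    (4,7)@(9, 15): e=[35,35,-10] → ·
    (2,8)@(5, 17): e=[27,3,30] → █
    (4,8)@(9, 17): e=[23,47,-10] → ·
    (2,9)@(5, 19): e=[15,15,30] → █
    (4,9)@(9, 19): e=[11,59,-10] → ·
    (1,10)@(3, 21): e=[5,5,50] → █
    (4,10)@(9, 21): e=[-1,71,-10] → ·
  covered (9 px):
    · · · · · ·
    · · · · · ·
    · · · · · ·
    · · · · · ·
    · · · · · ·
    · · · · · ·
    · · · █ · ·
    · · · █ · ·
    · · █ █ · ·
    · · █ █ · ·
    · █ █ █ · ·
T1:
  2·area = 38
  edge (3, 9)→(12, 20): d=(9,11) inclusive
  edge (12, 20)→(2, 12): d=(-10,-8) inclusive
  edge (2, 12)→(3, 9): d=(1,-3) inclusive
    (2,1)@(5, 3): e=[-76,114,0] → ·  [on edge]
    (1,4)@(3, 9): e=[0,38,0] → █  [on edge]
    (2,4)@(5, 9): e=[-22,54,6] → ·
    (1,5)@(3, 11): e=[18,18,2] → █
    (2,5)@(5, 11): e=[-4,34,8] → ·
    (1,6)@(3, 13): e=[36,-2,4] → ·
    (2,6)@(5, 13): e=[14,14,10] → █
    (3,6)@(7, 13): e=[-8,30,16] → ·
    (0,7)@(1, 15): e=[76,-38,0] → ·  [on edge]
    (2,7)@(5, 15): e=[32,-6,12] → ·
    (3,7)@(7, 15): e=[10,10,18] → █
    (4,7)@(9, 15): e=[-12,26,24] → ·
  covered (6 px):
    · · · · · ·
    · · · · · ·
    · · · · · ·
    · · · · · ·
    · █ · · · ·
    · █ · · · ·
    · · █ · · ·
    · · · █ · ·
    · · · · █ ·
    · · · · · █
    · · · · · ·
T2:
  2·area = 72
  edge (0, 18)→(2, 8): d=(2,-10) inclusive
  edge (2, 8)→(8, 14): d=(6,6) inclusive
  edge (8, 14)→(0, 18): d=(-8,4) inclusive
    (1,1)@(3, 3): e=[0,-36,108] → ·  [on edge]
    (0,3)@(1, 7): e=[-12,0,84] → ·  [on edge]
    (1,4)@(3, 9): e=[12,0,60] → █  [on edge]
    (2,4)@(5, 9): e=[32,-12,52] → ·
    (1,5)@(3, 11): e=[16,12,44] → █
    (2,5)@(5, 11): e=[36,0,36] → █  [on edge]
    (3,5)@(7, 11): e=[56,-12,28] → ·
    (0,6)@(1, 13): e=[0,36,36] → █  [on edge]
    (3,6)@(7, 13): e=[60,0,12] → █  [on edge]
    (4,6)@(9, 13): e=[80,-12,4] → ·
    (0,7)@(1, 15): e=[4,48,20] → █
    (3,7)@(7, 15): e=[64,12,-4] → ·
    (4,7)@(9, 15): e=[84,0,-12] → ·  [on edge]
    (5,8)@(11, 17): e=[108,0,-36] → ·  [on edge]
  covered (11 px):
    · · · · · ·
    · · · · · ·
    · · · · · ·
    · · · · · ·
    · █ · · · ·
    · █ █ · · ·
    █ █ █ █ · ·
    █ █ █ · · ·
    █ · · · · ·
    · · · · · ·
    · · · · · ·
T3:
  2·area = 8
  edge (10, 14)→(2, 12): d=(-8,-2) inclusive
  edge (2, 12)→(6, 12): d=(4,0) inclusive
  edge (6, 12)→(10, 14): d=(4,2) inclusive
    (3,6)@(7, 13): e=[2,4,2] → █
    (4,6)@(9, 13): e=[6,4,-2] → ·
    (3,7)@(7, 15): e=[-14,12,10] → ·
  covered (1 px):
    · · · · · ·
    · · · · · ·
    · · · · · ·
    · · · · · ·
    · · · · · ·
    · · · · · ·
    · · · █ · ·
    · · · · · ·
    · · · · · ·
    · · · · · ·
    · · · · · ·
T4:
  2·area = 16  (B↔C swapped to make it positive)
  edge (8, 10)→(10, 18): d=(2,8) inclusive
  edge (10, 18)→(6, 10): d=(-4,-8) inclusive
  edge (6, 10)→(8, 10): d=(2,0) inclusive
    (3,5)@(7, 11): e=[10,4,2] → █
    (4,5)@(9, 11): e=[-6,20,2] → ·
    (3,6)@(7, 13): e=[14,-4,6] → ·
    (4,7)@(9, 15): e=[2,4,10] → █
    (5,7)@(11, 15): e=[-14,20,10] → ·
    (4,8)@(9, 17): e=[6,-4,14] → ·
  covered (2 px):
    · · · · · ·
    · · · · · ·
    · · · · · ·
    · · · · · ·
    · · · · · ·
    · · · █ · ·
    · · · · · ·
    · · · · █ ·
    · · · · · ·
    · · · · · ·
    · · · · · ·

Answer: 29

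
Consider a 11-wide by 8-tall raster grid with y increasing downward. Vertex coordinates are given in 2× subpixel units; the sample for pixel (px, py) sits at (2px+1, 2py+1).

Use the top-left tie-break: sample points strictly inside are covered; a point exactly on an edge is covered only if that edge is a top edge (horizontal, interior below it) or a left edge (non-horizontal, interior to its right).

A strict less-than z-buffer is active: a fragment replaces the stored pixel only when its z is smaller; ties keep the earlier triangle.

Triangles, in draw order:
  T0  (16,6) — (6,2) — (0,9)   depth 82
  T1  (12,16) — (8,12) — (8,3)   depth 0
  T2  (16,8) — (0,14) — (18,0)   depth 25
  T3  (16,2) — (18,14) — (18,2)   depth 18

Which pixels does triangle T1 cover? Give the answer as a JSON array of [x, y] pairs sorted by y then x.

T0:
  2·area = 94  (B↔C swapped to make it positive)
  edge (16, 6)→(0, 9): d=(-16,3) right/bottom  bias=-1
  edge (0, 9)→(6, 2): d=(6,-7) top-left  bias=+0
  edge (6, 2)→(16, 6): d=(10,4) right/bottom  bias=-1
    (3,1)@(7, 3): e=[75,13,6] → X
    (4,1)@(9, 3): e=[69,27,-2] → .
    (2,2)@(5, 5): e=[49,11,34] → X
    (4,2)@(9, 5): e=[37,39,18] → X
    (5,2)@(11, 5): e=[31,53,10] → X
    (6,2)@(13, 5): e=[25,67,2] → X
    (7,2)@(15, 5): e=[19,81,-6] → .
    (1,3)@(3, 7): e=[23,9,62] → X
    (5,3)@(11, 7): e=[-1,65,30] → .
    (6,3)@(13, 7): e=[-7,79,22] → .
    (1,4)@(3, 9): e=[-9,21,82] → .
    (2,4)@(5, 9): e=[-15,35,74] → .
  covered (10 px):
    . . . . . . . . . . .
    . . . X . . . . . . .
    . . X X X X X . . . .
    . X X X X . . . . . .
    . . . . . . . . . . .
    . . . . . . . . . . .
    . . . . . . . . . . .
    . . . . . . . . . . .
T1:
  2·area = 36
  edge (12, 16)→(8, 12): d=(-4,-4) top-left  bias=+0
  edge (8, 12)→(8, 3): d=(0,-9) top-left  bias=+0
  edge (8, 3)→(12, 16): d=(4,13) right/bottom  bias=-1
    (0,2)@(1, 5): e=[0,-63,99] → .  [on edge]
    (1,3)@(3, 7): e=[0,-45,81] → .  [on edge]
    (4,3)@(9, 7): e=[24,9,3] → X
    (5,3)@(11, 7): e=[32,27,-23] → .
    (2,4)@(5, 9): e=[0,-27,63] → .  [on edge]
    (4,4)@(9, 9): e=[16,9,11] → X
    (5,4)@(11, 9): e=[24,27,-15] → .
    (3,5)@(7, 11): e=[0,-9,45] → .  [on edge]
    (4,5)@(9, 11): e=[8,9,19] → X
    (5,5)@(11, 11): e=[16,27,-7] → .
    (4,6)@(9, 13): e=[0,9,27] → X  [on edge]
    (5,6)@(11, 13): e=[8,27,1] → X
    (5,7)@(11, 15): e=[0,27,9] → X  [on edge]
  covered (6 px):
    . . . . . . . . . . .
    . . . . . . . . . . .
    . . . . . . . . . . .
    . . . . X . . . . . .
    . . . . X . . . . . .
    . . . . X . . . . . .
    . . . . X X . . . . .
    . . . . . X . . . . .
T2:
  2·area = 116
  edge (16, 8)→(0, 14): d=(-16,6) right/bottom  bias=-1
  edge (0, 14)→(18, 0): d=(18,-14) top-left  bias=+0
  edge (18, 0)→(16, 8): d=(-2,8) right/bottom  bias=-1
    (8,0)@(17, 1): e=[106,4,6] → X
    (9,0)@(19, 1): e=[94,32,-10] → .
    (7,1)@(15, 3): e=[86,12,18] → X
    (9,1)@(19, 3): e=[62,68,-14] → .
    (6,2)@(13, 5): e=[66,20,30] → X
    (8,2)@(17, 5): e=[42,76,-2] → .
    (4,3)@(9, 7): e=[58,0,58] → X  [on edge]
    (5,3)@(11, 7): e=[46,28,42] → X
    (8,3)@(17, 7): e=[10,112,-6] → .
    (3,4)@(7, 9): e=[38,8,70] → X
    (7,4)@(15, 9): e=[-10,120,6] → .
    (2,5)@(5, 11): e=[18,16,82] → X
  covered (15 px):
    . . . . . . . . X . .
    . . . . . . . X X . .
    . . . . . . X X . . .
    . . . . X X X X . . .
    . . . X X X X . . . .
    . . X X . . . . . . .
    . . . . . . . . . . .
    . . . . . . . . . . .
T3:
  2·area = 24  (B↔C swapped to make it positive)
  edge (16, 2)→(18, 2): d=(2,0) top-left  bias=+0
  edge (18, 2)→(18, 14): d=(0,12) right/bottom  bias=-1
  edge (18, 14)→(16, 2): d=(-2,-12) top-left  bias=+0
    (8,1)@(17, 3): e=[2,12,10] → X
    (9,1)@(19, 3): e=[2,-12,34] → .
    (8,2)@(17, 5): e=[6,12,6] → X
    (9,2)@(19, 5): e=[6,-12,30] → .
    (8,3)@(17, 7): e=[10,12,2] → X
    (9,3)@(19, 7): e=[10,-12,26] → .
    (8,4)@(17, 9): e=[14,12,-2] → .
  covered (3 px):
    . . . . . . . . . . .
    . . . . . . . . X . .
    . . . . . . . . X . .
    . . . . . . . . X . .
    . . . . . . . . . . .
    . . . . . . . . . . .
    . . . . . . . . . . .
    . . . . . . . . . . .

Final: [[4,3],[4,4],[4,5],[4,6],[5,6],[5,7]]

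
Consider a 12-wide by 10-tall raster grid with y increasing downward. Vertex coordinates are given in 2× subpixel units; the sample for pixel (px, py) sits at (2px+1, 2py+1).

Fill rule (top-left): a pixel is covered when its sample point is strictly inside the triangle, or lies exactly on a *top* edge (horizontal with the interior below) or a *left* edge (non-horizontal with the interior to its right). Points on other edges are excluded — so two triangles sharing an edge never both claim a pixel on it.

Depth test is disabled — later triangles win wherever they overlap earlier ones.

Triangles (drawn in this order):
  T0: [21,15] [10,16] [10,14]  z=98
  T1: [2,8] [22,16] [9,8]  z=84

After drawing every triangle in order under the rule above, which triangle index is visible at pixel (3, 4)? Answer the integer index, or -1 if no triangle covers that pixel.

T0:
  2·area = 22
  edge (21, 15)→(10, 16): d=(-11,1) right/bottom  bias=-1
  edge (10, 16)→(10, 14): d=(0,-2) top-left  bias=+0
  edge (10, 14)→(21, 15): d=(11,1) right/bottom  bias=-1
    (5,7)@(11, 15): e=[10,2,10] → █
    (6,7)@(13, 15): e=[8,6,8] → █
    (7,7)@(15, 15): e=[6,10,6] → █
    (8,7)@(17, 15): e=[4,14,4] → █
    (9,7)@(19, 15): e=[2,18,2] → █
    (10,7)@(21, 15): e=[0,22,0] → ·  [on edge]
    (5,8)@(11, 17): e=[-12,2,32] → ·
    (6,8)@(13, 17): e=[-14,6,30] → ·
    (7,8)@(15, 17): e=[-16,10,28] → ·
    (8,8)@(17, 17): e=[-18,14,26] → ·
    (9,8)@(19, 17): e=[-20,18,24] → ·
  covered (5 px):
    · · · · · · · · · · · ·
    · · · · · · · · · · · ·
    · · · · · · · · · · · ·
    · · · · · · · · · · · ·
    · · · · · · · · · · · ·
    · · · · · · · · · · · ·
    · · · · · · · · · · · ·
    · · · · · █ █ █ █ █ · ·
    · · · · · · · · · · · ·
    · · · · · · · · · · · ·
T1:
  2·area = 56  (B↔C swapped to make it positive)
  edge (2, 8)→(9, 8): d=(7,0) top-left  bias=+0
  edge (9, 8)→(22, 16): d=(13,8) right/bottom  bias=-1
  edge (22, 16)→(2, 8): d=(-20,-8) top-left  bias=+0
    (2,4)@(5, 9): e=[7,45,4] → █
    (3,4)@(7, 9): e=[7,29,20] → █
    (4,4)@(9, 9): e=[7,13,36] → █
    (5,4)@(11, 9): e=[7,-3,52] → ·
    (2,5)@(5, 11): e=[21,71,-36] → ·
    (3,5)@(7, 11): e=[21,55,-20] → ·
    (4,5)@(9, 11): e=[21,39,-4] → ·
    (5,5)@(11, 11): e=[21,23,12] → █
    (6,5)@(13, 11): e=[21,7,28] → █
    (7,5)@(15, 11): e=[21,-9,44] → ·
    (5,6)@(11, 13): e=[35,49,-28] → ·
    (6,6)@(13, 13): e=[35,33,-12] → ·
  covered (7 px):
    · · · · · · · · · · · ·
    · · · · · · · · · · · ·
    · · · · · · · · · · · ·
    · · · · · · · · · · · ·
    · · █ █ █ · · · · · · ·
    · · · · · █ █ · · · · ·
    · · · · · · · █ █ · · ·
    · · · · · · · · · · · ·
    · · · · · · · · · · · ·
    · · · · · · · · · · · ·

Z-buffer (winner per pixel, '.' = empty):
  . . . . . . . . . . . .
  . . . . . . . . . . . .
  . . . . . . . . . . . .
  . . . . . . . . . . . .
  . . 1 1 1 . . . . . . .
  . . . . . 1 1 . . . . .
  . . . . . . . 1 1 . . .
  . . . . . 0 0 0 0 0 . .
  . . . . . . . . . . . .
  . . . . . . . . . . . .

Answer: 1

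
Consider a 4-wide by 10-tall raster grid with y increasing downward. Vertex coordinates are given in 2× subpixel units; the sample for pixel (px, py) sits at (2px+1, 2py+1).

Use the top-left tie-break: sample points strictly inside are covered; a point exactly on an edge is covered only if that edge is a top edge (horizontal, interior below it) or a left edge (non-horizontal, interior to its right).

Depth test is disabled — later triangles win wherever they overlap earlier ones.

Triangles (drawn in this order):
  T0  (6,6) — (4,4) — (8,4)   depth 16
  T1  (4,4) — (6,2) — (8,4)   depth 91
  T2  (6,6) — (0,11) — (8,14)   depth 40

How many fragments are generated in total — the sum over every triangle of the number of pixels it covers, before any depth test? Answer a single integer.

T0:
  2·area = 8
  edge (6, 6)→(4, 4): d=(-2,-2) top-left  bias=+0
  edge (4, 4)→(8, 4): d=(4,0) top-left  bias=+0
  edge (8, 4)→(6, 6): d=(-2,2) right/bottom  bias=-1
    (0,0)@(1, 1): e=[0,-12,20] → .  [on edge]
    (1,1)@(3, 3): e=[0,-4,12] → .  [on edge]
    (2,2)@(5, 5): e=[0,4,4] → X  [on edge]
    (3,2)@(7, 5): e=[4,4,0] → .  [on edge]
    (2,3)@(5, 7): e=[-4,12,0] → .  [on edge]
    (3,3)@(7, 7): e=[0,12,-4] → .  [on edge]
    (1,4)@(3, 9): e=[-12,20,0] → .  [on edge]
    (0,5)@(1, 11): e=[-20,28,0] → .  [on edge]
  covered (1 px):
    . . . .
    . . . .
    . . X .
    . . . .
    . . . .
    . . . .
    . . . .
    . . . .
    . . . .
    . . . .
T1:
  2·area = 8
  edge (4, 4)→(6, 2): d=(2,-2) top-left  bias=+0
  edge (6, 2)→(8, 4): d=(2,2) right/bottom  bias=-1
  edge (8, 4)→(4, 4): d=(-4,0) right/bottom  bias=-1
    (2,0)@(5, 1): e=[-4,0,12] → .  [on edge]
    (3,0)@(7, 1): e=[0,-4,12] → .  [on edge]
    (2,1)@(5, 3): e=[0,4,4] → X  [on edge]
    (3,1)@(7, 3): e=[4,0,4] → .  [on edge]
    (1,2)@(3, 5): e=[0,12,-4] → .  [on edge]
    (2,2)@(5, 5): e=[4,8,-4] → .
    (0,3)@(1, 7): e=[0,20,-12] → .  [on edge]
  covered (1 px):
    . . . .
    . . X .
    . . . .
    . . . .
    . . . .
    . . . .
    . . . .
    . . . .
    . . . .
    . . . .
T2:
  2·area = 58  (B↔C swapped to make it positive)
  edge (6, 6)→(8, 14): d=(2,8) right/bottom  bias=-1
  edge (8, 14)→(0, 11): d=(-8,-3) top-left  bias=+0
  edge (0, 11)→(6, 6): d=(6,-5) top-left  bias=+0
    (2,3)@(5, 7): e=[10,47,1] → X
    (3,3)@(7, 7): e=[-6,53,11] → .
    (1,4)@(3, 9): e=[30,25,3] → X
    (3,4)@(7, 9): e=[-2,37,23] → .
    (0,5)@(1, 11): e=[50,3,5] → X
    (3,5)@(7, 11): e=[2,21,35] → X
    (0,6)@(1, 13): e=[54,-13,17] → .
    (1,6)@(3, 13): e=[38,-7,27] → .
    (2,6)@(5, 13): e=[22,-1,37] → .
    (3,6)@(7, 13): e=[6,5,47] → X
    (3,7)@(7, 15): e=[10,-11,59] → .
  covered (8 px):
    . . . .
    . . . .
    . . . .
    . . X .
    . X X .
    X X X X
    . . . X
    . . . .
    . . . .
    . . . .

Answer: 10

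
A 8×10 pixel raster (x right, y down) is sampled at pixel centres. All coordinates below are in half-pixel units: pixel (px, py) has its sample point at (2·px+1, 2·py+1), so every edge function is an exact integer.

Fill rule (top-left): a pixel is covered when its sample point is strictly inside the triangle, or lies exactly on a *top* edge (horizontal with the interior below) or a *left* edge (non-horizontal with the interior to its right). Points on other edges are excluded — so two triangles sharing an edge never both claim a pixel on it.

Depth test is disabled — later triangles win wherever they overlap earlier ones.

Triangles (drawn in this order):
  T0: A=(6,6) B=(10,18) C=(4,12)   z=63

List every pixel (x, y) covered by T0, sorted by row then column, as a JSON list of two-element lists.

T0:
  2·area = 48
  edge (6, 6)→(10, 18): d=(4,12) right/bottom  bias=-1
  edge (10, 18)→(4, 12): d=(-6,-6) top-left  bias=+0
  edge (4, 12)→(6, 6): d=(2,-6) top-left  bias=+0
    (2,1)@(5, 3): e=[0,60,-12] → .  [on edge]
    (3,1)@(7, 3): e=[-24,72,0] → .  [on edge]
    (0,4)@(1, 9): e=[72,0,-24] → .  [on edge]
    (2,4)@(5, 9): e=[24,24,0] → X  [on edge]
    (3,4)@(7, 9): e=[0,36,12] → .  [on edge]
    (1,5)@(3, 11): e=[56,0,-8] → .  [on edge]
    (2,5)@(5, 11): e=[32,12,4] → X
    (3,5)@(7, 11): e=[8,24,16] → X
    (4,5)@(9, 11): e=[-16,36,28] → .
    (2,6)@(5, 13): e=[40,0,8] → X  [on edge]
    (4,6)@(9, 13): e=[-8,24,32] → .
    (1,7)@(3, 15): e=[72,-24,0] → .  [on edge]
    (3,7)@(7, 15): e=[24,0,24] → X  [on edge]
    (4,7)@(9, 15): e=[0,12,36] → .  [on edge]
    (4,8)@(9, 17): e=[8,0,40] → X  [on edge]
    (5,9)@(11, 19): e=[-8,0,56] → .  [on edge]
  covered (7 px):
    . . . . . . . .
    . . . . . . . .
    . . . . . . . .
    . . . . . . . .
    . . X . . . . .
    . . X X . . . .
    . . X X . . . .
    . . . X . . . .
    . . . . X . . .
    . . . . . . . .

Answer: [[2,4],[2,5],[3,5],[2,6],[3,6],[3,7],[4,8]]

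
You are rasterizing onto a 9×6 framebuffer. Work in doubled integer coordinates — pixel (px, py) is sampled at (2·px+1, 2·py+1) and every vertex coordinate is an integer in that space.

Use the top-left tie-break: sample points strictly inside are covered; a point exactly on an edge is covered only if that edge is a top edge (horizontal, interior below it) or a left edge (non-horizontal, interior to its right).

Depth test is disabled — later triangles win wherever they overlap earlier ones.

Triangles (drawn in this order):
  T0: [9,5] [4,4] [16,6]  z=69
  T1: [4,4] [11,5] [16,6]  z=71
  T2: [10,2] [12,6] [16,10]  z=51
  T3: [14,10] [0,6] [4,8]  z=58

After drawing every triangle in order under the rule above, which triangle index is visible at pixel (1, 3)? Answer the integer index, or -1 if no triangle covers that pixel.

T0:
  2·area = 2
  edge (9, 5)→(4, 4): d=(-5,-1) top-left  bias=+0
  edge (4, 4)→(16, 6): d=(12,2) right/bottom  bias=-1
  edge (16, 6)→(9, 5): d=(-7,-1) top-left  bias=+0
    (4,2)@(9, 5): e=[0,2,0] → X  [on edge]
    (5,2)@(11, 5): e=[2,-2,2] → .
    (4,3)@(9, 7): e=[-10,26,-14] → .
  covered (1 px):
    . . . . . . . . .
    . . . . . . . . .
    . . . . X . . . .
    . . . . . . . . .
    . . . . . . . . .
    . . . . . . . . .
T1:
  2·area = 2
  edge (4, 4)→(11, 5): d=(7,1) right/bottom  bias=-1
  edge (11, 5)→(16, 6): d=(5,1) right/bottom  bias=-1
  edge (16, 6)→(4, 4): d=(-12,-2) top-left  bias=+0
    (0,1)@(1, 3): e=[-4,0,6] → .  [on edge]
    (5,2)@(11, 5): e=[0,0,2] → .  [on edge]
  covered (0 px):
    . . . . . . . . .
    . . . . . . . . .
    . . . . . . . . .
    . . . . . . . . .
    . . . . . . . . .
    . . . . . . . . .
T2:
  2·area = 8  (B↔C swapped to make it positive)
  edge (10, 2)→(16, 10): d=(6,8) right/bottom  bias=-1
  edge (16, 10)→(12, 6): d=(-4,-4) top-left  bias=+0
  edge (12, 6)→(10, 2): d=(-2,-4) top-left  bias=+0
    (3,0)@(7, 1): e=[18,0,-10] → .  [on edge]
    (4,1)@(9, 3): e=[14,0,-6] → .  [on edge]
    (5,2)@(11, 5): e=[10,0,-2] → .  [on edge]
    (6,3)@(13, 7): e=[6,0,2] → X  [on edge]
    (7,3)@(15, 7): e=[-10,8,10] → .
    (6,4)@(13, 9): e=[18,-8,-2] → .
    (7,4)@(15, 9): e=[2,0,6] → X  [on edge]
    (8,4)@(17, 9): e=[-14,8,14] → .
    (7,5)@(15, 11): e=[14,-8,2] → .
    (8,5)@(17, 11): e=[-2,0,10] → .  [on edge]
  covered (2 px):
    . . . . . . . . .
    . . . . . . . . .
    . . . . . . . . .
    . . . . . . X . .
    . . . . . . . X .
    . . . . . . . . .
T3:
  2·area = 12  (B↔C swapped to make it positive)
  edge (14, 10)→(4, 8): d=(-10,-2) top-left  bias=+0
  edge (4, 8)→(0, 6): d=(-4,-2) top-left  bias=+0
  edge (0, 6)→(14, 10): d=(14,4) right/bottom  bias=-1
    (1,3)@(3, 7): e=[8,2,2] → X
    (2,3)@(5, 7): e=[12,6,-6] → .
    (1,4)@(3, 9): e=[-12,-6,30] → .
    (4,4)@(9, 9): e=[0,6,6] → X  [on edge]
    (5,4)@(11, 9): e=[4,10,-2] → .
    (4,5)@(9, 11): e=[-20,-2,34] → .
  covered (2 px):
    . . . . . . . . .
    . . . . . . . . .
    . . . . . . . . .
    . X . . . . . . .
    . . . . X . . . .
    . . . . . . . . .

Z-buffer (winner per pixel, '.' = empty):
  . . . . . . . . .
  . . . . . . . . .
  . . . . 0 . . . .
  . 3 . . . . 2 . .
  . . . . 3 . . 2 .
  . . . . . . . . .

Final: 3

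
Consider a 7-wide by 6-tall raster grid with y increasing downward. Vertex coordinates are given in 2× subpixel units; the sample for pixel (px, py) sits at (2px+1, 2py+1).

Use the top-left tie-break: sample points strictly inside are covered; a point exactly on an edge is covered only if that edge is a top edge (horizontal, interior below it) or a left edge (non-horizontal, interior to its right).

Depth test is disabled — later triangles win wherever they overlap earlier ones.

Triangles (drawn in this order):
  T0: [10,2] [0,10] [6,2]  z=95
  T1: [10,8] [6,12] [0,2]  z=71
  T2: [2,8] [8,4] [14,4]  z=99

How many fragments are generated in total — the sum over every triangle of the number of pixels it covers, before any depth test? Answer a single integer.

T0:
  2·area = 32
  edge (10, 2)→(0, 10): d=(-10,8) right/bottom  bias=-1
  edge (0, 10)→(6, 2): d=(6,-8) top-left  bias=+0
  edge (6, 2)→(10, 2): d=(4,0) top-left  bias=+0
    (3,1)@(7, 3): e=[14,14,4] → #
    (4,1)@(9, 3): e=[-2,30,4] → ·
    (2,2)@(5, 5): e=[10,10,12] → #
    (3,2)@(7, 5): e=[-6,26,12] → ·
    (1,3)@(3, 7): e=[6,6,20] → #
    (2,3)@(5, 7): e=[-10,22,20] → ·
    (0,4)@(1, 9): e=[2,2,28] → #
    (1,4)@(3, 9): e=[-14,18,28] → ·
    (0,5)@(1, 11): e=[-18,14,36] → ·
  covered (4 px):
    · · · · · · ·
    · · · # · · ·
    · · # · · · ·
    · # · · · · ·
    # · · · · · ·
    · · · · · · ·
T1:
  2·area = 64
  edge (10, 8)→(6, 12): d=(-4,4) right/bottom  bias=-1
  edge (6, 12)→(0, 2): d=(-6,-10) top-left  bias=+0
  edge (0, 2)→(10, 8): d=(10,6) right/bottom  bias=-1
    (0,1)@(1, 3): e=[56,4,4] → #
    (1,1)@(3, 3): e=[48,24,-8] → ·
    (0,2)@(1, 5): e=[48,-8,24] → ·
    (1,2)@(3, 5): e=[40,12,12] → #
    (2,2)@(5, 5): e=[32,32,0] → ·  [on edge]
    (6,2)@(13, 5): e=[0,112,-48] → ·  [on edge]
    (1,3)@(3, 7): e=[32,0,32] → #  [on edge]
    (2,3)@(5, 7): e=[24,20,20] → #
    (3,3)@(7, 7): e=[16,40,8] → #
    (4,3)@(9, 7): e=[8,60,-4] → ·
    (5,3)@(11, 7): e=[0,80,-16] → ·  [on edge]
    (1,4)@(3, 9): e=[24,-12,52] → ·
    (4,4)@(9, 9): e=[0,48,16] → ·  [on edge]
    (3,5)@(7, 11): e=[0,16,48] → ·  [on edge]
  covered (7 px):
    · · · · · · ·
    # · · · · · ·
    · # · · · · ·
    · # # # · · ·
    · · # # · · ·
    · · · · · · ·
T2:
  2·area = 24
  edge (2, 8)→(8, 4): d=(6,-4) top-left  bias=+0
  edge (8, 4)→(14, 4): d=(6,0) top-left  bias=+0
  edge (14, 4)→(2, 8): d=(-12,4) right/bottom  bias=-1
    (3,2)@(7, 5): e=[2,6,16] → #
    (4,2)@(9, 5): e=[10,6,8] → #
    (5,2)@(11, 5): e=[18,6,0] → ·  [on edge]
    (2,3)@(5, 7): e=[6,18,0] → ·  [on edge]
    (3,3)@(7, 7): e=[14,18,-8] → ·
    (4,3)@(9, 7): e=[22,18,-16] → ·
  covered (2 px):
    · · · · · · ·
    · · · · · · ·
    · · · # # · ·
    · · · · · · ·
    · · · · · · ·
    · · · · · · ·

Result: 13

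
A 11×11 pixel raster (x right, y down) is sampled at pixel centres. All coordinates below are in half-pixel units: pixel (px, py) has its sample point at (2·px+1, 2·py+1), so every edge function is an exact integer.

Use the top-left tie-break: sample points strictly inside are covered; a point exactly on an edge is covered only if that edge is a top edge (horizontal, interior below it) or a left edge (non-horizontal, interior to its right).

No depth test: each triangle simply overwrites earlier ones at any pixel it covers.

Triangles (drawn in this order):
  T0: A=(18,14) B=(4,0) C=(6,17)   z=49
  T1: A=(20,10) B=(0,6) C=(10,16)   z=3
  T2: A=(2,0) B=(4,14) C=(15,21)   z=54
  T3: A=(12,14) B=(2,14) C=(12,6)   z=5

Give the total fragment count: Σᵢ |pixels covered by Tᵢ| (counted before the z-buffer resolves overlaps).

T0:
  2·area = 210  (B↔C swapped to make it positive)
  edge (18, 14)→(6, 17): d=(-12,3) right/bottom  bias=-1
  edge (6, 17)→(4, 0): d=(-2,-17) top-left  bias=+0
  edge (4, 0)→(18, 14): d=(14,14) right/bottom  bias=-1
    (2,0)@(5, 1): e=[195,15,0] → .  [on edge]
    (2,1)@(5, 3): e=[171,11,28] → X
    (3,1)@(7, 3): e=[165,45,0] → .  [on edge]
    (2,2)@(5, 5): e=[147,7,56] → X
    (3,2)@(7, 5): e=[141,41,28] → X
    (4,2)@(9, 5): e=[135,75,0] → .  [on edge]
    (2,3)@(5, 7): e=[123,3,84] → X
    (4,3)@(9, 7): e=[111,71,28] → X
    (5,3)@(11, 7): e=[105,105,0] → .  [on edge]
    (2,4)@(5, 9): e=[99,-1,112] → .
    (3,4)@(7, 9): e=[93,33,84] → X
    (5,4)@(11, 9): e=[81,101,28] → X
    (6,4)@(13, 9): e=[75,135,0] → .  [on edge]
    (7,5)@(15, 11): e=[45,165,0] → .  [on edge]
    (8,6)@(17, 13): e=[15,195,0] → .  [on edge]
    (9,7)@(19, 15): e=[-15,225,0] → .  [on edge]
    (10,8)@(21, 17): e=[-45,255,0] → .  [on edge]
  covered (22 px):
    . . . . . . . . . . .
    . . X . . . . . . . .
    . . X X . . . . . . .
    . . X X X . . . . . .
    . . . X X X . . . . .
    . . . X X X X . . . .
    . . . X X X X X . . .
    . . . X X X X . . . .
    . . . . . . . . . . .
    . . . . . . . . . . .
    . . . . . . . . . . .
T1:
  2·area = 160  (B↔C swapped to make it positive)
  edge (20, 10)→(10, 16): d=(-10,6) right/bottom  bias=-1
  edge (10, 16)→(0, 6): d=(-10,-10) top-left  bias=+0
  edge (0, 6)→(20, 10): d=(20,4) right/bottom  bias=-1
    (0,3)@(1, 7): e=[144,0,16] → X  [on edge]
    (1,3)@(3, 7): e=[132,20,8] → X
    (2,3)@(5, 7): e=[120,40,0] → .  [on edge]
    (0,4)@(1, 9): e=[124,-20,56] → .
    (1,4)@(3, 9): e=[112,0,48] → X  [on edge]
    (2,4)@(5, 9): e=[100,20,40] → X
    (3,4)@(7, 9): e=[88,40,32] → X
    (4,4)@(9, 9): e=[76,60,24] → X
    (5,4)@(11, 9): e=[64,80,16] → X
    (6,4)@(13, 9): e=[52,100,8] → X
    (7,4)@(15, 9): e=[40,120,0] → .  [on edge]
    (1,5)@(3, 11): e=[92,-20,88] → .
    (2,5)@(5, 11): e=[80,0,80] → X  [on edge]
    (3,6)@(7, 13): e=[48,0,112] → X  [on edge]
    (7,6)@(15, 13): e=[0,80,80] → .  [on edge]
    (4,7)@(9, 15): e=[16,0,144] → X  [on edge]
    (5,8)@(11, 17): e=[-16,0,176] → .  [on edge]
    (2,9)@(5, 19): e=[0,-80,240] → .  [on edge]
    (6,9)@(13, 19): e=[-48,0,208] → .  [on edge]
    (7,10)@(15, 21): e=[-80,0,240] → .  [on edge]
  covered (21 px):
    . . . . . . . . . . .
    . . . . . . . . . . .
    . . . . . . . . . . .
    X X . . . . . . . . .
    . X X X X X X . . . .
    . . X X X X X X X . .
    . . . X X X X . . . .
    . . . . X X . . . . .
    . . . . . . . . . . .
    . . . . . . . . . . .
    . . . . . . . . . . .
T2:
  2·area = 140  (B↔C swapped to make it positive)
  edge (2, 0)→(15, 21): d=(13,21) right/bottom  bias=-1
  edge (15, 21)→(4, 14): d=(-11,-7) top-left  bias=+0
  edge (4, 14)→(2, 0): d=(-2,-14) top-left  bias=+0
    (1,1)@(3, 3): e=[18,114,8] → X
    (2,1)@(5, 3): e=[-24,128,36] → .
    (1,2)@(3, 5): e=[44,92,4] → X
    (2,2)@(5, 5): e=[2,106,32] → X
    (3,2)@(7, 5): e=[-40,120,60] → .
    (1,3)@(3, 7): e=[70,70,0] → X  [on edge]
    (3,3)@(7, 7): e=[-14,98,56] → .
    (1,4)@(3, 9): e=[96,48,-4] → .
    (2,4)@(5, 9): e=[54,62,24] → X
    (3,4)@(7, 9): e=[12,76,52] → X
    (4,4)@(9, 9): e=[-30,90,80] → .
    (2,5)@(5, 11): e=[80,40,20] → X
    (2,10)@(5, 21): e=[210,-70,0] → .  [on edge]
    (7,10)@(15, 21): e=[0,0,140] → .  [on edge]
  covered (18 px):
    . . . . . . . . . . .
    . X . . . . . . . . .
    . X X . . . . . . . .
    . X X . . . . . . . .
    . . X X . . . . . . .
    . . X X . . . . . . .
    . . X X X . . . . . .
    . . . X X X . . . . .
    . . . . X X . . . . .
    . . . . . . X . . . .
    . . . . . . . . . . .
T3:
  2·area = 80
  edge (12, 14)→(2, 14): d=(-10,0) right/bottom  bias=-1
  edge (2, 14)→(12, 6): d=(10,-8) top-left  bias=+0
  edge (12, 6)→(12, 14): d=(0,8) right/bottom  bias=-1
    (5,3)@(11, 7): e=[70,2,8] → X
    (6,3)@(13, 7): e=[70,18,-8] → .
    (4,4)@(9, 9): e=[50,6,24] → X
    (6,4)@(13, 9): e=[50,38,-8] → .
    (3,5)@(7, 11): e=[30,10,40] → X
    (6,5)@(13, 11): e=[30,58,-8] → .
    (2,6)@(5, 13): e=[10,14,56] → X
    (6,6)@(13, 13): e=[10,78,-8] → .
    (2,7)@(5, 15): e=[-10,34,56] → .
    (3,7)@(7, 15): e=[-10,50,40] → .
    (4,7)@(9, 15): e=[-10,66,24] → .
    (5,7)@(11, 15): e=[-10,82,8] → .
  covered (10 px):
    . . . . . . . . . . .
    . . . . . . . . . . .
    . . . . . . . . . . .
    . . . . . X . . . . .
    . . . . X X . . . . .
    . . . X X X . . . . .
    . . X X X X . . . . .
    . . . . . . . . . . .
    . . . . . . . . . . .
    . . . . . . . . . . .
    . . . . . . . . . . .

Result: 71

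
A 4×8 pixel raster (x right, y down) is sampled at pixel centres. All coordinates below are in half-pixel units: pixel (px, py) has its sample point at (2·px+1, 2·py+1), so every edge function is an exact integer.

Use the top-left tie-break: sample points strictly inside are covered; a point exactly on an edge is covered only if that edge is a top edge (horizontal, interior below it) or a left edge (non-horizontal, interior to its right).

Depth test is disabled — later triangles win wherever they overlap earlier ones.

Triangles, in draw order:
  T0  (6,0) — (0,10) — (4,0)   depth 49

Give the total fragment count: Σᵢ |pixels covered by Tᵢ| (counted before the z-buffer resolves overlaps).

T0:
  2·area = 20
  edge (6, 0)→(0, 10): d=(-6,10) right/bottom  bias=-1
  edge (0, 10)→(4, 0): d=(4,-10) top-left  bias=+0
  edge (4, 0)→(6, 0): d=(2,0) top-left  bias=+0
    (2,0)@(5, 1): e=[4,14,2] → X
    (3,0)@(7, 1): e=[-16,34,2] → .
    (1,1)@(3, 3): e=[12,2,6] → X
    (2,1)@(5, 3): e=[-8,22,6] → .
    (1,2)@(3, 5): e=[0,10,10] → .  [on edge]
  covered (2 px):
    . . X .
    . X . .
    . . . .
    . . . .
    . . . .
    . . . .
    . . . .
    . . . .

Final: 2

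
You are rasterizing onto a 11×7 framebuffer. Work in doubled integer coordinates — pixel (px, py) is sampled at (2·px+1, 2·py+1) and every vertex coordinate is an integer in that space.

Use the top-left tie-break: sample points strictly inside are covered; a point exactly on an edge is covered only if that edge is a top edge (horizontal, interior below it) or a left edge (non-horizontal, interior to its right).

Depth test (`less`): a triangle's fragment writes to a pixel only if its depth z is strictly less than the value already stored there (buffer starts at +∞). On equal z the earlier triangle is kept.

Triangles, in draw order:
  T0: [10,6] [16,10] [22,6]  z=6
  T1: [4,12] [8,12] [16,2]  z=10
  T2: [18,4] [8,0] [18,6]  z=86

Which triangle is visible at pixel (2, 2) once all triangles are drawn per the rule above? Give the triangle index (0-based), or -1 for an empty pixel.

T0:
  2·area = 48  (B↔C swapped to make it positive)
  edge (10, 6)→(22, 6): d=(12,0) top-left  bias=+0
  edge (22, 6)→(16, 10): d=(-6,4) right/bottom  bias=-1
  edge (16, 10)→(10, 6): d=(-6,-4) top-left  bias=+0
    (6,3)@(13, 7): e=[12,30,6] → #
    (7,3)@(15, 7): e=[12,22,14] → #
    (8,3)@(17, 7): e=[12,14,22] → #
    (9,3)@(19, 7): e=[12,6,30] → #
    (10,3)@(21, 7): e=[12,-2,38] → ·
    (6,4)@(13, 9): e=[36,18,-6] → ·
    (7,4)@(15, 9): e=[36,10,2] → #
    (9,4)@(19, 9): e=[36,-6,18] → ·
    (7,5)@(15, 11): e=[60,-2,-10] → ·
    (8,5)@(17, 11): e=[60,-10,-2] → ·
  covered (6 px):
    · · · · · · · · · · ·
    · · · · · · · · · · ·
    · · · · · · · · · · ·
    · · · · · · # # # # ·
    · · · · · · · # # · ·
    · · · · · · · · · · ·
    · · · · · · · · · · ·
T1:
  2·area = 40  (B↔C swapped to make it positive)
  edge (4, 12)→(16, 2): d=(12,-10) top-left  bias=+0
  edge (16, 2)→(8, 12): d=(-8,10) right/bottom  bias=-1
  edge (8, 12)→(4, 12): d=(-4,0) right/bottom  bias=-1
    (7,1)@(15, 3): e=[2,2,36] → #
    (8,1)@(17, 3): e=[22,-18,36] → ·
    (6,2)@(13, 5): e=[6,6,28] → #
    (7,2)@(15, 5): e=[26,-14,28] → ·
    (5,3)@(11, 7): e=[10,10,20] → #
    (6,3)@(13, 7): e=[30,-10,20] → ·
    (4,4)@(9, 9): e=[14,14,12] → #
    (5,4)@(11, 9): e=[34,-6,12] → ·
    (3,5)@(7, 11): e=[18,18,4] → #
    (4,5)@(9, 11): e=[38,-2,4] → ·
    (3,6)@(7, 13): e=[42,2,-4] → ·
  covered (5 px):
    · · · · · · · · · · ·
    · · · · · · · # · · ·
    · · · · · · # · · · ·
    · · · · · # · · · · ·
    · · · · # · · · · · ·
    · · · # · · · · · · ·
    · · · · · · · · · · ·
T2:
  2·area = 20  (B↔C swapped to make it positive)
  edge (18, 4)→(18, 6): d=(0,2) right/bottom  bias=-1
  edge (18, 6)→(8, 0): d=(-10,-6) top-left  bias=+0
  edge (8, 0)→(18, 4): d=(10,4) right/bottom  bias=-1
    (6,1)@(13, 3): e=[10,0,10] → #  [on edge]
    (7,1)@(15, 3): e=[6,12,2] → #
    (8,1)@(17, 3): e=[2,24,-6] → ·
    (6,2)@(13, 5): e=[10,-20,30] → ·
    (7,2)@(15, 5): e=[6,-8,22] → ·
    (8,2)@(17, 5): e=[2,4,14] → #
    (9,2)@(19, 5): e=[-2,16,6] → ·
    (8,3)@(17, 7): e=[2,-16,34] → ·
  covered (3 px):
    · · · · · · · · · · ·
    · · · · · · # # · · ·
    · · · · · · · · # · ·
    · · · · · · · · · · ·
    · · · · · · · · · · ·
    · · · · · · · · · · ·
    · · · · · · · · · · ·

Z-buffer (winner per pixel, '.' = empty):
  . . . . . . . . . . .
  . . . . . . 2 1 . . .
  . . . . . . 1 . 2 . .
  . . . . . 1 0 0 0 0 .
  . . . . 1 . . 0 0 . .
  . . . 1 . . . . . . .
  . . . . . . . . . . .

Answer: -1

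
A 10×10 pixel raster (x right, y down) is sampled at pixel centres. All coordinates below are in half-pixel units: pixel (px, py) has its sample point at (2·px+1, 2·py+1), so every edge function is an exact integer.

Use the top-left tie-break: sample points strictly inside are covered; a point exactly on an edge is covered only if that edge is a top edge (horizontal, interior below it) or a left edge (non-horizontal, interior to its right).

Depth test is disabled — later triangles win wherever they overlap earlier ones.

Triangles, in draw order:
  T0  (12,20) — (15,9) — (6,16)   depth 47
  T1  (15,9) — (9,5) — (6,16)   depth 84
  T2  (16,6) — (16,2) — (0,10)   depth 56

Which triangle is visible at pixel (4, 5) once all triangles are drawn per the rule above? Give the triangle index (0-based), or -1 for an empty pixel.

T0:
  2·area = 78  (B↔C swapped to make it positive)
  edge (12, 20)→(6, 16): d=(-6,-4) top-left  bias=+0
  edge (6, 16)→(15, 9): d=(9,-7) top-left  bias=+0
  edge (15, 9)→(12, 20): d=(-3,11) right/bottom  bias=-1
    (7,4)@(15, 9): e=[78,0,0] → ·  [on edge]
    (6,5)@(13, 11): e=[58,4,16] → #
    (7,5)@(15, 11): e=[66,18,-6] → ·
    (5,6)@(11, 13): e=[38,8,32] → #
    (7,6)@(15, 13): e=[54,36,-12] → ·
    (4,7)@(9, 15): e=[18,12,48] → #
    (7,7)@(15, 15): e=[42,54,-18] → ·
    (4,8)@(9, 17): e=[6,30,42] → #
    (6,8)@(13, 17): e=[22,58,-2] → ·
    (4,9)@(9, 19): e=[-6,48,36] → ·
    (5,9)@(11, 19): e=[2,62,14] → #
    (6,9)@(13, 19): e=[10,76,-8] → ·
  covered (9 px):
    · · · · · · · · · ·
    · · · · · · · · · ·
    · · · · · · · · · ·
    · · · · · · · · · ·
    · · · · · · · · · ·
    · · · · · · # · · ·
    · · · · · # # · · ·
    · · · · # # # · · ·
    · · · · # # · · · ·
    · · · · · # · · · ·
T1:
  2·area = 78  (B↔C swapped to make it positive)
  edge (15, 9)→(6, 16): d=(-9,7) right/bottom  bias=-1
  edge (6, 16)→(9, 5): d=(3,-11) top-left  bias=+0
  edge (9, 5)→(15, 9): d=(6,4) right/bottom  bias=-1
    (1,0)@(3, 1): e=[156,-78,0] → ·  [on edge]
    (4,2)@(9, 5): e=[78,0,0] → ·  [on edge]
    (4,3)@(9, 7): e=[60,6,12] → #
    (5,3)@(11, 7): e=[46,28,4] → #
    (6,3)@(13, 7): e=[32,50,-4] → ·
    (4,4)@(9, 9): e=[42,12,24] → #
    (6,4)@(13, 9): e=[14,56,8] → #
    (7,4)@(15, 9): e=[0,78,0] → ·  [on edge]
    (4,5)@(9, 11): e=[24,18,36] → #
    (6,5)@(13, 11): e=[-4,62,20] → ·
    (3,6)@(7, 13): e=[20,2,56] → #
    (5,6)@(11, 13): e=[-8,46,40] → ·
  covered (10 px):
    · · · · · · · · · ·
    · · · · · · · · · ·
    · · · · · · · · · ·
    · · · · # # · · · ·
    · · · · # # # · · ·
    · · · · # # · · · ·
    · · · # # · · · · ·
    · · · # · · · · · ·
    · · · · · · · · · ·
    · · · · · · · · · ·
T2:
  2·area = 64  (B↔C swapped to make it positive)
  edge (16, 6)→(0, 10): d=(-16,4) right/bottom  bias=-1
  edge (0, 10)→(16, 2): d=(16,-8) top-left  bias=+0
  edge (16, 2)→(16, 6): d=(0,4) right/bottom  bias=-1
    (7,1)@(15, 3): e=[52,8,4] → #
    (8,1)@(17, 3): e=[44,24,-4] → ·
    (5,2)@(11, 5): e=[36,8,20] → #
    (6,2)@(13, 5): e=[28,24,12] → #
    (8,2)@(17, 5): e=[12,56,-4] → ·
    (3,3)@(7, 7): e=[20,8,36] → #
    (4,3)@(9, 7): e=[12,24,28] → #
    (6,3)@(13, 7): e=[-4,56,12] → ·
    (7,3)@(15, 7): e=[-12,72,4] → ·
    (1,4)@(3, 9): e=[4,8,52] → #
    (2,4)@(5, 9): e=[-4,24,44] → ·
    (3,4)@(7, 9): e=[-12,40,36] → ·
  covered (8 px):
    · · · · · · · · · ·
    · · · · · · · # · ·
    · · · · · # # # · ·
    · · · # # # · · · ·
    · # · · · · · · · ·
    · · · · · · · · · ·
    · · · · · · · · · ·
    · · · · · · · · · ·
    · · · · · · · · · ·
    · · · · · · · · · ·

Z-buffer (winner per pixel, '.' = empty):
  . . . . . . . . . .
  . . . . . . . 2 . .
  . . . . . 2 2 2 . .
  . . . 2 2 2 . . . .
  . 2 . . 1 1 1 . . .
  . . . . 1 1 0 . . .
  . . . 1 1 0 0 . . .
  . . . 1 0 0 0 . . .
  . . . . 0 0 . . . .
  . . . . . 0 . . . .

Answer: 1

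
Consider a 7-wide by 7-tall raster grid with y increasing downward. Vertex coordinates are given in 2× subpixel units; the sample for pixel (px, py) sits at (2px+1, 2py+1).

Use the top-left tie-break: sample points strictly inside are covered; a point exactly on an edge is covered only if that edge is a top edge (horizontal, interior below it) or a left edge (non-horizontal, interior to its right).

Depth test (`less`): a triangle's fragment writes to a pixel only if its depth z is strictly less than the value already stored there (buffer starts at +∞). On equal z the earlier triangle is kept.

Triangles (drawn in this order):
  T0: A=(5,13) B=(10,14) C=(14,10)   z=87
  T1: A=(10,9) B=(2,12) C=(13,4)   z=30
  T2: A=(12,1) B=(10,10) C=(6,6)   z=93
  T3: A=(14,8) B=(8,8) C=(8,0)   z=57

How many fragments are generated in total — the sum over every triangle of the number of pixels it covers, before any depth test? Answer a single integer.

T0:
  2·area = 24  (B↔C swapped to make it positive)
  edge (5, 13)→(14, 10): d=(9,-3) top-left  bias=+0
  edge (14, 10)→(10, 14): d=(-4,4) right/bottom  bias=-1
  edge (10, 14)→(5, 13): d=(-5,-1) top-left  bias=+0
    (5,5)@(11, 11): e=[0,8,16] → #  [on edge]
    (6,5)@(13, 11): e=[6,0,18] → ·  [on edge]
    (2,6)@(5, 13): e=[0,24,0] → #  [on edge]
    (3,6)@(7, 13): e=[6,16,2] → #
    (4,6)@(9, 13): e=[12,8,4] → #
    (5,6)@(11, 13): e=[18,0,6] → ·  [on edge]
  covered (4 px):
    · · · · · · ·
    · · · · · · ·
    · · · · · · ·
    · · · · · · ·
    · · · · · · ·
    · · · · · # ·
    · · # # # · ·
T1:
  2·area = 31
  edge (10, 9)→(2, 12): d=(-8,3) right/bottom  bias=-1
  edge (2, 12)→(13, 4): d=(11,-8) top-left  bias=+0
  edge (13, 4)→(10, 9): d=(-3,5) right/bottom  bias=-1
    (4,3)@(9, 7): e=[19,1,11] → #
    (5,3)@(11, 7): e=[13,17,1] → #
    (6,3)@(13, 7): e=[7,33,-9] → ·
    (3,4)@(7, 9): e=[9,7,15] → #
    (5,4)@(11, 9): e=[-3,39,-5] → ·
    (3,5)@(7, 11): e=[-7,29,9] → ·
    (4,5)@(9, 11): e=[-13,45,-1] → ·
  covered (4 px):
    · · · · · · ·
    · · · · · · ·
    · · · · · · ·
    · · · · # # ·
    · · · # # · ·
    · · · · · · ·
    · · · · · · ·
T2:
  2·area = 44
  edge (12, 1)→(10, 10): d=(-2,9) right/bottom  bias=-1
  edge (10, 10)→(6, 6): d=(-4,-4) top-left  bias=+0
  edge (6, 6)→(12, 1): d=(6,-5) top-left  bias=+0
    (0,0)@(1, 1): e=[99,0,-55] → ·  [on edge]
    (1,1)@(3, 3): e=[77,0,-33] → ·  [on edge]
    (5,1)@(11, 3): e=[5,32,7] → #
    (6,1)@(13, 3): e=[-13,40,17] → ·
    (2,2)@(5, 5): e=[55,0,-11] → ·  [on edge]
    (4,2)@(9, 5): e=[19,16,9] → #
    (6,2)@(13, 5): e=[-17,32,29] → ·
    (3,3)@(7, 7): e=[33,0,11] → #  [on edge]
    (5,3)@(11, 7): e=[-3,16,31] → ·
    (3,4)@(7, 9): e=[29,-8,23] → ·
    (4,4)@(9, 9): e=[11,0,33] → #  [on edge]
    (5,4)@(11, 9): e=[-7,8,43] → ·
    (5,5)@(11, 11): e=[-11,0,55] → ·  [on edge]
    (6,6)@(13, 13): e=[-33,0,77] → ·  [on edge]
  covered (6 px):
    · · · · · · ·
    · · · · · # ·
    · · · · # # ·
    · · · # # · ·
    · · · · # · ·
    · · · · · · ·
    · · · · · · ·
T3:
  2·area = 48
  edge (14, 8)→(8, 8): d=(-6,0) right/bottom  bias=-1
  edge (8, 8)→(8, 0): d=(0,-8) top-left  bias=+0
  edge (8, 0)→(14, 8): d=(6,8) right/bottom  bias=-1
    (4,1)@(9, 3): e=[30,8,10] → #
    (5,1)@(11, 3): e=[30,24,-6] → ·
    (4,2)@(9, 5): e=[18,8,22] → #
    (5,2)@(11, 5): e=[18,24,6] → #
    (6,2)@(13, 5): e=[18,40,-10] → ·
    (4,3)@(9, 7): e=[6,8,34] → #
    (6,3)@(13, 7): e=[6,40,2] → #
    (4,4)@(9, 9): e=[-6,8,46] → ·
    (5,4)@(11, 9): e=[-6,24,30] → ·
    (6,4)@(13, 9): e=[-6,40,14] → ·
  covered (6 px):
    · · · · · · ·
    · · · · # · ·
    · · · · # # ·
    · · · · # # #
    · · · · · · ·
    · · · · · · ·
    · · · · · · ·

Answer: 20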